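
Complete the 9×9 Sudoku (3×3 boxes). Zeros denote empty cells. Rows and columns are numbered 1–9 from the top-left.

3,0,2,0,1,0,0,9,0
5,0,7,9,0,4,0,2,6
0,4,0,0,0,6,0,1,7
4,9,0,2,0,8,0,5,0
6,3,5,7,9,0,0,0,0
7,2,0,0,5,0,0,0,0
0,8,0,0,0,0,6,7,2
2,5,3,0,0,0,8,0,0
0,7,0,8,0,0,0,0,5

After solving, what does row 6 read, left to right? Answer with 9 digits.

r1c2 = 6 (sole candidate).
r1c4 = 5 (sole candidate).
r1c6 = 7 (sole candidate).
r1c7 = 4 (sole candidate).
r1c9 = 8 (sole candidate).
r2c2 = 1 (sole candidate).
r2c7 = 3 (sole candidate).
r3c4 = 3 (sole candidate).
r3c7 = 5 (sole candidate).
r4c3 = 1 (sole candidate).
r4c7 = 7 (sole candidate).
r4c9 = 3 (sole candidate).
r5c6 = 1 (sole candidate).
r5c7 = 2 (sole candidate).
r5c9 = 4 (sole candidate).
r6c3 = 8: row 6 has {2,5,7}; col 3 has {1,2,3,5,7}; box has {1,2,3,4,5,6,7,9} → only 8 remains.
r6c6 = 3: row 6 has {2,5,7,8}; col 6 has {1,4,6,7,8}; box has {1,2,5,7,8,9} → only 3 remains.
r6c8 = 6: row 6 has {2,3,5,7,8}; col 8 has {1,2,5,7,9}; box has {2,3,4,5,7} → only 6 remains.
r8c6 = 9 (sole candidate).
r8c8 = 4 (sole candidate).
r8c9 = 1 (sole candidate).
r9c6 = 2 (sole candidate).
r9c7 = 9 (sole candidate).
r9c8 = 3 (sole candidate).
r2c5 = 8 (sole candidate).
r3c3 = 9 (sole candidate).
r3c5 = 2 (sole candidate).
r4c5 = 6 (sole candidate).
r5c8 = 8 (sole candidate).
r6c4 = 4: row 6 has {2,3,5,6,7,8}; col 4 has {2,3,5,7,8,9}; box has {1,2,3,5,6,7,8,9} → only 4 remains.
r6c7 = 1: row 6 has {2,3,4,5,6,7,8}; col 7 has {2,3,4,5,6,7,8,9}; box has {2,3,4,5,6,7,8} → only 1 remains.
r6c9 = 9: row 6 has {1,2,3,4,5,6,7,8}; col 9 has {1,2,3,4,5,6,7,8}; box has {1,2,3,4,5,6,7,8} → only 9 remains.

728453169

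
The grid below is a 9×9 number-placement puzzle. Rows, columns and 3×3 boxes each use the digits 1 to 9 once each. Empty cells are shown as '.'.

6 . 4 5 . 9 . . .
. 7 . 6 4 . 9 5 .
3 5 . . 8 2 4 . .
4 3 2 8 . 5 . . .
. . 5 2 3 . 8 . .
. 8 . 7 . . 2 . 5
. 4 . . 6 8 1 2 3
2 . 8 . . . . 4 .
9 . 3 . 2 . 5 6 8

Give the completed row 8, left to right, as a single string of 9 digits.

268351749

row 2, column 3 = 1 (sole candidate).
row 2, column 6 = 3 (sole candidate).
row 2, column 9 = 2 (sole candidate).
row 3, column 3 = 9 (sole candidate).
row 3, column 4 = 1 (sole candidate).
row 3, column 8 = 7 (sole candidate).
row 3, column 9 = 6 (sole candidate).
row 6, column 1 = 1 (sole candidate).
row 6, column 3 = 6 (sole candidate).
row 6, column 5 = 9 (sole candidate).
row 6, column 6 = 4 (sole candidate).
row 6, column 8 = 3 (sole candidate).
row 7, column 3 = 7 (sole candidate).
row 7, column 4 = 9 (sole candidate).
row 8, column 4 = 3: row 8 has {2,4,8}; col 4 has {1,2,5,6,7,8,9}; box has {2,6,8,9} → only 3 remains.
row 8, column 7 = 7: row 8 has {2,3,4,8}; col 7 has {1,2,4,5,8,9}; box has {1,2,3,4,5,6,8} → only 7 remains.
row 8, column 9 = 9: row 8 has {2,3,4,7,8}; col 9 has {2,3,5,6,8}; box has {1,2,3,4,5,6,7,8} → only 9 remains.
row 9, column 2 = 1 (sole candidate).
row 9, column 4 = 4 (sole candidate).
row 9, column 6 = 7 (sole candidate).
row 1, column 2 = 2 (sole candidate).
row 1, column 5 = 7 (sole candidate).
row 1, column 7 = 3 (sole candidate).
row 1, column 9 = 1 (sole candidate).
row 2, column 1 = 8 (sole candidate).
row 4, column 5 = 1 (sole candidate).
row 4, column 7 = 6 (sole candidate).
row 4, column 8 = 9 (sole candidate).
row 4, column 9 = 7 (sole candidate).
row 5, column 1 = 7 (sole candidate).
row 5, column 2 = 9 (sole candidate).
row 5, column 6 = 6 (sole candidate).
row 5, column 8 = 1 (sole candidate).
row 5, column 9 = 4 (sole candidate).
row 7, column 1 = 5 (sole candidate).
row 8, column 2 = 6: row 8 has {2,3,4,7,8,9}; col 2 has {1,2,3,4,5,7,8,9}; box has {1,2,3,4,5,7,8,9} → only 6 remains.
row 8, column 5 = 5: row 8 has {2,3,4,6,7,8,9}; col 5 has {1,2,3,4,6,7,8,9}; box has {2,3,4,6,7,8,9} → only 5 remains.
row 8, column 6 = 1: row 8 has {2,3,4,5,6,7,8,9}; col 6 has {2,3,4,5,6,7,8,9}; box has {2,3,4,5,6,7,8,9} → only 1 remains.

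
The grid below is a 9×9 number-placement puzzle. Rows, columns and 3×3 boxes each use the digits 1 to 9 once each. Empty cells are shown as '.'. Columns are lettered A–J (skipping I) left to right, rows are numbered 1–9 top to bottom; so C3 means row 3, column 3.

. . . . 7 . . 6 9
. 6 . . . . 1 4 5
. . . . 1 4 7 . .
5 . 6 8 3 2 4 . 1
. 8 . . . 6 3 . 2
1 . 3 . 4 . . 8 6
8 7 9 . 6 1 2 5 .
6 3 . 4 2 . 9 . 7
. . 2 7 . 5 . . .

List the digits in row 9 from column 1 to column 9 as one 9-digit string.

412795638

G1 = 8 (sole candidate).
J3 = 3 (sole candidate).
B4 = 9 (sole candidate).
H4 = 7 (sole candidate).
H5 = 9 (sole candidate).
B6 = 2 (sole candidate).
G6 = 5 (sole candidate).
D7 = 3 (sole candidate).
J7 = 4 (sole candidate).
F8 = 8 (sole candidate).
H8 = 1 (sole candidate).
A9 = 4: row 9 has {2,5,7}; col 1 has {1,5,6,8}; box has {2,3,6,7,8,9} → only 4 remains.
B9 = 1: row 9 has {2,4,5,7}; col 2 has {2,3,6,7,8,9}; box has {2,3,4,6,7,8,9} → only 1 remains.
E9 = 9: row 9 has {1,2,4,5,7}; col 5 has {1,2,3,4,6,7}; box has {1,2,3,4,5,6,7,8} → only 9 remains.
G9 = 6: row 9 has {1,2,4,5,7,9}; col 7 has {1,2,3,4,5,7,8,9}; box has {1,2,4,5,7,9} → only 6 remains.
H9 = 3: row 9 has {1,2,4,5,6,7,9}; col 8 has {1,4,5,6,7,8,9}; box has {1,2,4,5,6,7,9} → only 3 remains.
J9 = 8: row 9 has {1,2,3,4,5,6,7,9}; col 9 has {1,2,3,4,5,6,7,9}; box has {1,2,3,4,5,6,7,9} → only 8 remains.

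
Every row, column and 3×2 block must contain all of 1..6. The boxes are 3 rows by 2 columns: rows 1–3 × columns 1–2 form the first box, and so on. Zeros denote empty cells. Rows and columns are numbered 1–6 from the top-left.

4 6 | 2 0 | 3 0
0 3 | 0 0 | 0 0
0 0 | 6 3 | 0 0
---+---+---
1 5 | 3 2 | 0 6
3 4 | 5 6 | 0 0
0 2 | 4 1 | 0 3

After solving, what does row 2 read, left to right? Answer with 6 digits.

231465

R1C4 = 5: row 1 has {2,3,4,6}; col 4 has {1,2,3,6}; box has {2,3,6} → only 5 remains.
R1C6 = 1: row 1 has {2,3,4,5,6}; col 6 has {3,6}; box has {3} → only 1 remains.
R2C3 = 1: row 2 has {3}; col 3 has {2,3,4,5,6}; box has {2,3,5,6} → only 1 remains.
R2C4 = 4: row 2 has {1,3}; col 4 has {1,2,3,5,6}; box has {1,2,3,5,6} → only 4 remains.
R3C2 = 1: row 3 has {3,6}; col 2 has {2,3,4,5,6}; box has {3,4,6} → only 1 remains.
R4C5 = 4: row 4 has {1,2,3,5,6}; col 5 has {3}; box has {3,6} → only 4 remains.
R5C6 = 2: row 5 has {3,4,5,6}; col 6 has {1,3,6}; box has {3,4,6} → only 2 remains.
R6C1 = 6: row 6 has {1,2,3,4}; col 1 has {1,3,4}; box has {1,2,3,4,5} → only 6 remains.
R6C5 = 5: row 6 has {1,2,3,4,6}; col 5 has {3,4}; box has {2,3,4,6} → only 5 remains.
R2C6 = 5: row 2 has {1,3,4}; col 6 has {1,2,3,6}; box has {1,3} → only 5 remains.
R3C5 = 2: row 3 has {1,3,6}; col 5 has {3,4,5}; box has {1,3,5} → only 2 remains.
R3C6 = 4: row 3 has {1,2,3,6}; col 6 has {1,2,3,5,6}; box has {1,2,3,5} → only 4 remains.
R5C5 = 1: row 5 has {2,3,4,5,6}; col 5 has {2,3,4,5}; box has {2,3,4,5,6} → only 1 remains.
R2C1 = 2: row 2 has {1,3,4,5}; col 1 has {1,3,4,6}; box has {1,3,4,6} → only 2 remains.
R2C5 = 6: row 2 has {1,2,3,4,5}; col 5 has {1,2,3,4,5}; box has {1,2,3,4,5} → only 6 remains.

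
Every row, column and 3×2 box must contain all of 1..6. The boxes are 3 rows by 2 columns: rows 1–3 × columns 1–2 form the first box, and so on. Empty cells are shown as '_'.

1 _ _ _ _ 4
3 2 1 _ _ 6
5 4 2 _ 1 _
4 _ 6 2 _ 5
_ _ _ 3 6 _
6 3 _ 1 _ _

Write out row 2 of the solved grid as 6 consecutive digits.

row 1, column 2 = 6 (sole candidate).
row 1, column 4 = 5 (sole candidate).
row 2, column 4 = 4: row 2 has {1,2,3,6}; col 4 has {1,2,3,5}; box has {1,2,5} → only 4 remains.
row 2, column 5 = 5: row 2 has {1,2,3,4,6}; col 5 has {1,6}; box has {1,4,6} → only 5 remains.

321456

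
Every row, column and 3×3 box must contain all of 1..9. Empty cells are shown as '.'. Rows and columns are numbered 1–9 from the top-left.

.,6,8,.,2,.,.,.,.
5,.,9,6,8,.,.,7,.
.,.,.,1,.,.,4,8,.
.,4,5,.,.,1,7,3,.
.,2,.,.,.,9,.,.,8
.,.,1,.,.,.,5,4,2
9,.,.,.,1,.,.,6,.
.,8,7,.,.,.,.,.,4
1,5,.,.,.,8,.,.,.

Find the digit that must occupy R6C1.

R4C5 = 6 (sole candidate).
R4C9 = 9 (sole candidate).
R5C8 = 1 (sole candidate).
R7C2 = 3 (sole candidate).
R2C2 = 1 (sole candidate).
R2C9 = 3 (sole candidate).
R3C2 = 7 (sole candidate).
R4C1 = 8 (sole candidate).
R4C4 = 2 (sole candidate).
R5C7 = 6 (sole candidate).
R6C2 = 9 (sole candidate).
R9C9 = 7 (sole candidate).
R2C6 = 4 (sole candidate).
R2C7 = 2 (sole candidate).
R5C3 = 3 (sole candidate).
R7C7 = 8 (sole candidate).
R7C9 = 5 (sole candidate).
R1C9 = 1 (sole candidate).
R3C3 = 2 (sole candidate).
R3C9 = 6 (sole candidate).
R5C1 = 7 (sole candidate).
R6C1 = 6: row 6 has {1,2,4,5,9}; col 1 has {1,5,7,8,9}; box has {1,2,3,4,5,7,8,9} → only 6 remains.

6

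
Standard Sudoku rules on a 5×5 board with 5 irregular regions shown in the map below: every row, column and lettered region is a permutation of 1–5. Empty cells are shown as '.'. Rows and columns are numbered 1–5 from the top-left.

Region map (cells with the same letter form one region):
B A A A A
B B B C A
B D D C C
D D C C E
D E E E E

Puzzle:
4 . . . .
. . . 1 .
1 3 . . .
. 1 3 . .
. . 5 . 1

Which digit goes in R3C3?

R2C3 = 2: row 2 has {1}; col 3 has {3,5}; region has {1,4} → only 2 remains.
R3C3 = 4: row 3 has {1,3}; col 3 has {2,3,5}; region has {1,3} → only 4 remains.

4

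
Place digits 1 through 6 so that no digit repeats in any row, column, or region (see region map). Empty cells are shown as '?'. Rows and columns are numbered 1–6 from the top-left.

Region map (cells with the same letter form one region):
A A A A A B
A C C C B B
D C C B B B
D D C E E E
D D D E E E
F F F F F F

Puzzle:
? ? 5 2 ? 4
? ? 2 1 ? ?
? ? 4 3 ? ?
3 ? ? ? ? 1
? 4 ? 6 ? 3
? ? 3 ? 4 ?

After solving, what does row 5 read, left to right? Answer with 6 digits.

541623

row 4, column 3 = 6 (sole candidate).
row 5, column 3 = 1: row 5 has {3,4,6}; col 3 has {2,3,4,5,6}; region has {3,4} → only 1 remains.
row 6, column 4 = 5 (sole candidate).
row 3, column 2 = 5 (sole candidate).
row 4, column 2 = 2 (sole candidate).
row 4, column 4 = 4 (sole candidate).
row 4, column 5 = 5 (sole candidate).
row 5, column 1 = 5: row 5 has {1,3,4,6}; col 1 has {3}; region has {1,2,3,4} → only 5 remains.
row 5, column 5 = 2: row 5 has {1,3,4,5,6}; col 5 has {4,5}; region has {1,3,4,5,6} → only 2 remains.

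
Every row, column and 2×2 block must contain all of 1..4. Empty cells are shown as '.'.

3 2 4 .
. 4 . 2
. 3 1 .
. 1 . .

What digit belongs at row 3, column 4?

4

row 1, column 4 = 1 (sole candidate).
row 2, column 1 = 1 (sole candidate).
row 2, column 3 = 3 (sole candidate).
row 3, column 4 = 4: row 3 has {1,3}; col 4 has {1,2}; box has {1} → only 4 remains.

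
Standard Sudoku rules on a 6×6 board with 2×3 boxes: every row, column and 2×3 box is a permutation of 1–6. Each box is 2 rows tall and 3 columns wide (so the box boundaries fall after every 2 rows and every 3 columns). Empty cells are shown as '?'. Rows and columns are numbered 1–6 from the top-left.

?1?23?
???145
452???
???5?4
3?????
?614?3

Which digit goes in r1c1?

r1c6 = 6: row 1 has {1,2,3}; col 6 has {3,4,5}; box has {1,2,3,4,5} → only 6 remains.
r3c6 = 1: row 3 has {2,4,5}; col 6 has {3,4,5,6}; box has {4,5} → only 1 remains.
r4c2 = 3: row 4 has {4,5}; col 2 has {1,5,6}; box has {2,4,5} → only 3 remains.
r4c3 = 6: row 4 has {3,4,5}; col 3 has {1,2}; box has {2,3,4,5} → only 6 remains.
r4c5 = 2: row 4 has {3,4,5,6}; col 5 has {3,4}; box has {1,4,5} → only 2 remains.
r5c4 = 6: row 5 has {3}; col 4 has {1,2,4,5}; box has {3,4} → only 6 remains.
r5c6 = 2: row 5 has {3,6}; col 6 has {1,3,4,5,6}; box has {3,4,6} → only 2 remains.
r6c5 = 5: row 6 has {1,3,4,6}; col 5 has {2,3,4}; box has {2,3,4,6} → only 5 remains.
r1c1 = 5: row 1 has {1,2,3,6}; col 1 has {3,4}; box has {1} → only 5 remains.

5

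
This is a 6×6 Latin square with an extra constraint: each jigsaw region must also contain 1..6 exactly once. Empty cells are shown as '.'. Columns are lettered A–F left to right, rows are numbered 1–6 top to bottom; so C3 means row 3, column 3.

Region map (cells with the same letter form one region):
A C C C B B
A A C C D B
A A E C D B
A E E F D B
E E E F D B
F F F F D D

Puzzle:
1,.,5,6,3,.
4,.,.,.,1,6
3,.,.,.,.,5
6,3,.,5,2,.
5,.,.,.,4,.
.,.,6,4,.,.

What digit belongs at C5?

2

B3 = 2: row 3 has {3,5}; col 2 has {3}; region has {1,3,4,6} → only 2 remains.
D3 = 1: row 3 has {2,3,5}; col 4 has {4,5,6}; region has {5,6} → only 1 remains.
E3 = 6: row 3 has {1,2,3,5}; col 5 has {1,2,3,4}; region has {1,2,4} → only 6 remains.
A6 = 2: row 6 has {4,6}; col 1 has {1,3,4,5,6}; region has {4,5,6} → only 2 remains.
B6 = 1: row 6 has {2,4,6}; col 2 has {2,3}; region has {2,4,5,6} → only 1 remains.
E6 = 5: row 6 has {1,2,4,6}; col 5 has {1,2,3,4,6}; region has {1,2,4,6} → only 5 remains.
F6 = 3: row 6 has {1,2,4,5,6}; col 6 has {5,6}; region has {1,2,4,5,6} → only 3 remains.
B1 = 4: row 1 has {1,3,5,6}; col 2 has {1,2,3}; region has {1,5,6} → only 4 remains.
F1 = 2: row 1 has {1,3,4,5,6}; col 6 has {3,5,6}; region has {3,5,6} → only 2 remains.
B2 = 5: row 2 has {1,4,6}; col 2 has {1,2,3,4}; region has {1,2,3,4,6} → only 5 remains.
C3 = 4: row 3 has {1,2,3,5,6}; col 3 has {5,6}; region has {3,5} → only 4 remains.
C4 = 1: row 4 has {2,3,5,6}; col 3 has {4,5,6}; region has {3,4,5} → only 1 remains.
F4 = 4: row 4 has {1,2,3,5,6}; col 6 has {2,3,5,6}; region has {2,3,5,6} → only 4 remains.
B5 = 6: row 5 has {4,5}; col 2 has {1,2,3,4,5}; region has {1,3,4,5} → only 6 remains.
C5 = 2: row 5 has {4,5,6}; col 3 has {1,4,5,6}; region has {1,3,4,5,6} → only 2 remains.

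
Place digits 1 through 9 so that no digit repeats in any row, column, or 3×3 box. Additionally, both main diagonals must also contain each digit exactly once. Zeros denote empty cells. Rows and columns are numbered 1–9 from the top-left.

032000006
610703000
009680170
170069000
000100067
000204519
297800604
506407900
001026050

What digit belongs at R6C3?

3

R3C1 = 4: row 3 has {1,6,7,8,9}; col 1 has {1,2,5,6}; box has {1,2,3,6,9} → only 4 remains.
R3C2 = 5: row 3 has {1,4,6,7,8,9}; col 2 has {1,3,7,9}; box has {1,2,3,4,6,9} → only 5 remains.
R3C6 = 2: row 3 has {1,4,5,6,7,8,9}; col 6 has {3,4,6,7,9}; box has {3,6,7,8} → only 2 remains.
R3C9 = 3: row 3 has {1,2,4,5,6,7,8,9}; col 9 has {4,6,7,9}; box has {1,6,7} → only 3 remains.
R7C8 = 3: row 7 has {2,4,6,7,8,9}; col 8 has {1,5,6,7}; box has {4,5,6,9} → only 3 remains.
R8C2 = 8: row 8 has {4,5,6,7,9}; col 2 has {1,3,5,7,9}; box has {1,2,5,6,7,9}; anti-diagonal has {1,2,6,7,9} → only 8 remains.
R8C8 = 2: row 8 has {4,5,6,7,8,9}; col 8 has {1,3,5,6,7}; box has {3,4,5,6,9}; main diagonal has {1,4,6,9} → only 2 remains.
R8C9 = 1: row 8 has {2,4,5,6,7,8,9}; col 9 has {3,4,6,7,9}; box has {2,3,4,5,6,9} → only 1 remains.
R9C1 = 3: row 9 has {1,2,5,6}; col 1 has {1,2,4,5,6}; box has {1,2,5,6,7,8,9}; anti-diagonal has {1,2,6,7,8,9} → only 3 remains.
R9C2 = 4: row 9 has {1,2,3,5,6}; col 2 has {1,3,5,7,8,9}; box has {1,2,3,5,6,7,8,9} → only 4 remains.
R9C4 = 9: row 9 has {1,2,3,4,5,6}; col 4 has {1,2,4,6,7,8}; box has {2,4,6,7,8} → only 9 remains.
R9C9 = 8: row 9 has {1,2,3,4,5,6,9}; col 9 has {1,3,4,6,7,9}; box has {1,2,3,4,5,6,9}; main diagonal has {1,2,4,6,9} → only 8 remains.
R1C1 = 7: row 1 has {2,3,6}; col 1 has {1,2,3,4,5,6}; box has {1,2,3,4,5,6,9}; main diagonal has {1,2,4,6,8,9} → only 7 remains.
R1C4 = 5: row 1 has {2,3,6,7}; col 4 has {1,2,4,6,7,8,9}; box has {2,3,6,7,8} → only 5 remains.
R1C6 = 1: row 1 has {2,3,5,6,7}; col 6 has {2,3,4,6,7,9}; box has {2,3,5,6,7,8} → only 1 remains.
R2C3 = 8: row 2 has {1,3,6,7}; col 3 has {1,2,6,7,9}; box has {1,2,3,4,5,6,7,9} → only 8 remains.
R2C8 = 4: row 2 has {1,3,6,7,8}; col 8 has {1,2,3,5,6,7}; box has {1,3,6,7}; anti-diagonal has {1,2,3,6,7,8,9} → only 4 remains.
R4C4 = 3: row 4 has {1,6,7,9}; col 4 has {1,2,4,5,6,7,8,9}; box has {1,2,4,6,9}; main diagonal has {1,2,4,6,7,8,9} → only 3 remains.
R4C8 = 8: row 4 has {1,3,6,7,9}; col 8 has {1,2,3,4,5,6,7}; box has {1,5,6,7,9} → only 8 remains.
R4C9 = 2: row 4 has {1,3,6,7,8,9}; col 9 has {1,3,4,6,7,8,9}; box has {1,5,6,7,8,9} → only 2 remains.
R5C2 = 2: row 5 has {1,6,7}; col 2 has {1,3,4,5,7,8,9}; box has {1,7} → only 2 remains.
R5C5 = 5: row 5 has {1,2,6,7}; col 5 has {2,6,8}; box has {1,2,3,4,6,9}; main diagonal has {1,2,3,4,6,7,8,9}; anti-diagonal has {1,2,3,4,6,7,8,9} → only 5 remains.
R5C6 = 8: row 5 has {1,2,5,6,7}; col 6 has {1,2,3,4,6,7,9}; box has {1,2,3,4,5,6,9} → only 8 remains.
R6C1 = 8: row 6 has {1,2,4,5,9}; col 1 has {1,2,3,4,5,6,7}; box has {1,2,7} → only 8 remains.
R6C2 = 6: row 6 has {1,2,4,5,8,9}; col 2 has {1,2,3,4,5,7,8,9}; box has {1,2,7,8} → only 6 remains.
R6C3 = 3: row 6 has {1,2,4,5,6,8,9}; col 3 has {1,2,6,7,8,9}; box has {1,2,6,7,8} → only 3 remains.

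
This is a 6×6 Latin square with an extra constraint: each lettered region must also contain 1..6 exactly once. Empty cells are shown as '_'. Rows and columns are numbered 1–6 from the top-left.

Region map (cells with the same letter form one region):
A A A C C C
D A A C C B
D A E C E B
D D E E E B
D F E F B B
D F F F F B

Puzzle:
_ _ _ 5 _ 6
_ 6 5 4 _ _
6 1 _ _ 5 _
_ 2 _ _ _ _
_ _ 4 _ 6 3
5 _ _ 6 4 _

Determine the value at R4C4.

R5C1 = 1 (sole candidate).
R5C2 = 5 (sole candidate).
R5C4 = 2 (sole candidate).
R6C2 = 3 (sole candidate).
R6C3 = 1 (sole candidate).
R6C6 = 2 (sole candidate).
R1C2 = 4 (sole candidate).
R2C1 = 3 (sole candidate).
R2C6 = 1 (sole candidate).
R3C4 = 3 (sole candidate).
R3C6 = 4 (sole candidate).
R4C1 = 4 (sole candidate).
R4C4 = 1: row 4 has {2,4}; col 4 has {2,3,4,5,6}; region has {4,5} → only 1 remains.

1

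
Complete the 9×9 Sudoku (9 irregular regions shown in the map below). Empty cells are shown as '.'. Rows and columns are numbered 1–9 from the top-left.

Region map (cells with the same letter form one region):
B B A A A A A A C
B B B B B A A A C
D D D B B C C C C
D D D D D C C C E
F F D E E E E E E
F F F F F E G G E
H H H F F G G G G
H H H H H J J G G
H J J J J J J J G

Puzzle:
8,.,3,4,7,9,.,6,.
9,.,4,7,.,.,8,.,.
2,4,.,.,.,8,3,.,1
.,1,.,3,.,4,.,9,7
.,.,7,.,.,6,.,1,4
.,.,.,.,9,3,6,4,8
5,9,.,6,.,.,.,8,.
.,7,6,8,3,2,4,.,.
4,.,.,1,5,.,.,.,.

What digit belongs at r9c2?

r3c4 = 5 (sole candidate).
r3c5 = 6 (sole candidate).
r3c8 = 7 (sole candidate).
r4c1 = 6 (sole candidate).
r4c5 = 8 (sole candidate).
r5c1 = 3 (sole candidate).
r5c5 = 2 (sole candidate).
r6c4 = 2 (sole candidate).
r8c1 = 1 (sole candidate).
r8c8 = 5 (sole candidate).
r8c9 = 9 (sole candidate).
r9c6 = 7 (sole candidate).
r9c7 = 9 (sole candidate).
r9c8 = 3 (sole candidate).
r9c9 = 2 (sole candidate).
r1c2 = 2 (sole candidate).
r1c9 = 5 (sole candidate).
r2c2 = 3 (sole candidate).
r2c5 = 1 (sole candidate).
r2c6 = 5 (sole candidate).
r2c8 = 2 (sole candidate).
r2c9 = 6 (sole candidate).
r3c3 = 9 (sole candidate).
r4c3 = 5 (sole candidate).
r4c7 = 2 (sole candidate).
r5c4 = 9 (sole candidate).
r5c7 = 5 (sole candidate).
r6c1 = 7 (sole candidate).
r6c2 = 5 (sole candidate).
r6c3 = 1 (sole candidate).
r7c3 = 2 (sole candidate).
r7c5 = 4 (sole candidate).
r7c6 = 1 (sole candidate).
r7c7 = 7 (sole candidate).
r7c9 = 3 (sole candidate).
r9c3 = 8 (sole candidate).
r1c7 = 1 (sole candidate).
r5c2 = 8 (sole candidate).
r9c2 = 6: row 9 has {1,2,3,4,5,7,8,9}; col 2 has {1,2,3,4,5,7,8,9}; region has {1,2,3,4,5,7,8,9} → only 6 remains.

6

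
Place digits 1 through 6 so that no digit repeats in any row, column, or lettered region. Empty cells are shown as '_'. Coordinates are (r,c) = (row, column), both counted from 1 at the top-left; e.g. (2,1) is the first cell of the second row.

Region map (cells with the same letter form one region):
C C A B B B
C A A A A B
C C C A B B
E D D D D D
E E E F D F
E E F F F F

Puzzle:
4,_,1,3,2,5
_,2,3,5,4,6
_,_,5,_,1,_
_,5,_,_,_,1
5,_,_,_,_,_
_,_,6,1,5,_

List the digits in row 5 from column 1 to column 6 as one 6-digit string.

(1,2) = 6: row 1 has {1,2,3,4,5}; col 2 has {2,5}; region has {4,5} → only 6 remains.
(2,1) = 1: row 2 has {2,3,4,5,6}; col 1 has {4,5}; region has {4,5,6} → only 1 remains.
(3,2) = 3: row 3 has {1,5}; col 2 has {2,5,6}; region has {1,4,5,6} → only 3 remains.
(3,4) = 6: row 3 has {1,3,5}; col 4 has {1,3,5}; region has {1,2,3,4,5} → only 6 remains.
(3,6) = 4: row 3 has {1,3,5,6}; col 6 has {1,5,6}; region has {1,2,3,5,6} → only 4 remains.
(6,2) = 4: row 6 has {1,5,6}; col 2 has {2,3,5,6}; region has {5} → only 4 remains.
(3,1) = 2: row 3 has {1,3,4,5,6}; col 1 has {1,4,5}; region has {1,3,4,5,6} → only 2 remains.
(5,2) = 1: row 5 has {5}; col 2 has {2,3,4,5,6}; region has {4,5} → only 1 remains.
(5,3) = 2: row 5 has {1,5}; col 3 has {1,3,5,6}; region has {1,4,5} → only 2 remains.
(5,4) = 4: row 5 has {1,2,5}; col 4 has {1,3,5,6}; region has {1,5,6} → only 4 remains.
(5,6) = 3: row 5 has {1,2,4,5}; col 6 has {1,4,5,6}; region has {1,4,5,6} → only 3 remains.
(6,1) = 3: row 6 has {1,4,5,6}; col 1 has {1,2,4,5}; region has {1,2,4,5} → only 3 remains.
(6,6) = 2: row 6 has {1,3,4,5,6}; col 6 has {1,3,4,5,6}; region has {1,3,4,5,6} → only 2 remains.
(4,1) = 6: row 4 has {1,5}; col 1 has {1,2,3,4,5}; region has {1,2,3,4,5} → only 6 remains.
(4,3) = 4: row 4 has {1,5,6}; col 3 has {1,2,3,5,6}; region has {1,5} → only 4 remains.
(4,4) = 2: row 4 has {1,4,5,6}; col 4 has {1,3,4,5,6}; region has {1,4,5} → only 2 remains.
(4,5) = 3: row 4 has {1,2,4,5,6}; col 5 has {1,2,4,5}; region has {1,2,4,5} → only 3 remains.
(5,5) = 6: row 5 has {1,2,3,4,5}; col 5 has {1,2,3,4,5}; region has {1,2,3,4,5} → only 6 remains.

512463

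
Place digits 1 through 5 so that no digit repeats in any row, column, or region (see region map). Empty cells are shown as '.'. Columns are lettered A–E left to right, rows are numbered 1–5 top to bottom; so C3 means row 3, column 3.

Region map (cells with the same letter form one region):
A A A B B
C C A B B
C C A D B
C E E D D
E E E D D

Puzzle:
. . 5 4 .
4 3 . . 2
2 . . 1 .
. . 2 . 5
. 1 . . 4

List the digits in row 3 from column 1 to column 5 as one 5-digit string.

25413

B1 = 2: row 1 has {4,5}; col 2 has {1,3}; region has {5} → only 2 remains.
C2 = 1: row 2 has {2,3,4}; col 3 has {2,5}; region has {2,5} → only 1 remains.
D2 = 5: row 2 has {1,2,3,4}; col 4 has {1,4}; region has {2,4} → only 5 remains.
B3 = 5: row 3 has {1,2}; col 2 has {1,2,3}; region has {2,3,4} → only 5 remains.
E3 = 3: row 3 has {1,2,5}; col 5 has {2,4,5}; region has {2,4,5} → only 3 remains.
A4 = 1: row 4 has {2,5}; col 1 has {2,4}; region has {2,3,4,5} → only 1 remains.
B4 = 4: row 4 has {1,2,5}; col 2 has {1,2,3,5}; region has {1,2} → only 4 remains.
D4 = 3: row 4 has {1,2,4,5}; col 4 has {1,4,5}; region has {1,4,5} → only 3 remains.
C5 = 3: row 5 has {1,4}; col 3 has {1,2,5}; region has {1,2,4} → only 3 remains.
D5 = 2: row 5 has {1,3,4}; col 4 has {1,3,4,5}; region has {1,3,4,5} → only 2 remains.
A1 = 3: row 1 has {2,4,5}; col 1 has {1,2,4}; region has {1,2,5} → only 3 remains.
E1 = 1: row 1 has {2,3,4,5}; col 5 has {2,3,4,5}; region has {2,3,4,5} → only 1 remains.
C3 = 4: row 3 has {1,2,3,5}; col 3 has {1,2,3,5}; region has {1,2,3,5} → only 4 remains.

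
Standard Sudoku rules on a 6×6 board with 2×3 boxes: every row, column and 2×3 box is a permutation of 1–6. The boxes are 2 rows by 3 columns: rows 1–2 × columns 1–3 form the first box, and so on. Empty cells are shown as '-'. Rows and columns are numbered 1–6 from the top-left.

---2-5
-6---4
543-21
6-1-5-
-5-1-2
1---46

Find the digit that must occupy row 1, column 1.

row 1, column 3 = 4: row 1 has {2,5}; col 3 has {1,3}; box has {6} → only 4 remains.
row 2, column 4 = 3: row 2 has {4,6}; col 4 has {1,2}; box has {2,4,5} → only 3 remains.
row 2, column 5 = 1: row 2 has {3,4,6}; col 5 has {2,4,5}; box has {2,3,4,5} → only 1 remains.
row 3, column 4 = 6: row 3 has {1,2,3,4,5}; col 4 has {1,2,3}; box has {1,2,5} → only 6 remains.
row 4, column 2 = 2: row 4 has {1,5,6}; col 2 has {4,5,6}; box has {1,3,4,5,6} → only 2 remains.
row 4, column 4 = 4: row 4 has {1,2,5,6}; col 4 has {1,2,3,6}; box has {1,2,5,6} → only 4 remains.
row 4, column 6 = 3: row 4 has {1,2,4,5,6}; col 6 has {1,2,4,5,6}; box has {1,2,4,5,6} → only 3 remains.
row 5, column 3 = 6: row 5 has {1,2,5}; col 3 has {1,3,4}; box has {1,5} → only 6 remains.
row 5, column 5 = 3: row 5 has {1,2,5,6}; col 5 has {1,2,4,5}; box has {1,2,4,6} → only 3 remains.
row 6, column 2 = 3: row 6 has {1,4,6}; col 2 has {2,4,5,6}; box has {1,5,6} → only 3 remains.
row 6, column 3 = 2: row 6 has {1,3,4,6}; col 3 has {1,3,4,6}; box has {1,3,5,6} → only 2 remains.
row 6, column 4 = 5: row 6 has {1,2,3,4,6}; col 4 has {1,2,3,4,6}; box has {1,2,3,4,6} → only 5 remains.
row 1, column 1 = 3: row 1 has {2,4,5}; col 1 has {1,5,6}; box has {4,6} → only 3 remains.

3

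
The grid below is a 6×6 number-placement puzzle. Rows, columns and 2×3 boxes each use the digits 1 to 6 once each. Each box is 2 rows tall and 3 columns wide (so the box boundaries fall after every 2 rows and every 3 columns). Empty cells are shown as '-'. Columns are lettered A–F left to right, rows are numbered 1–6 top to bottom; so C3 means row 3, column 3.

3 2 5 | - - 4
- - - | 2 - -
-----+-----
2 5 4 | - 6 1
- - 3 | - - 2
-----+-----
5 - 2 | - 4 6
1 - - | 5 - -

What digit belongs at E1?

E1 = 1: row 1 has {2,3,4,5}; col 5 has {4,6}; box has {2,4} → only 1 remains.

1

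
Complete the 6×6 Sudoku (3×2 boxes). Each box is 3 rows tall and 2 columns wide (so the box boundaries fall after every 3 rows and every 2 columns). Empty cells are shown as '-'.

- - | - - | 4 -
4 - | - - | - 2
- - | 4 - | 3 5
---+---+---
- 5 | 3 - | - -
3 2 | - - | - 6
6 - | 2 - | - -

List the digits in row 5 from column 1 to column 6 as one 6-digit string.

321456

row 1, column 6 = 1: row 1 has {4}; col 6 has {2,5,6}; box has {2,3,4,5} → only 1 remains.
row 2, column 5 = 6: row 2 has {2,4}; col 5 has {3,4}; box has {1,2,3,4,5} → only 6 remains.
row 4, column 1 = 1: row 4 has {3,5}; col 1 has {3,4,6}; box has {2,3,5,6} → only 1 remains.
row 4, column 5 = 2: row 4 has {1,3,5}; col 5 has {3,4,6}; box has {6} → only 2 remains.
row 4, column 6 = 4: row 4 has {1,2,3,5}; col 6 has {1,2,5,6}; box has {2,6} → only 4 remains.
row 6, column 2 = 4: row 6 has {2,6}; col 2 has {2,5}; box has {1,2,3,5,6} → only 4 remains.
row 6, column 6 = 3: row 6 has {2,4,6}; col 6 has {1,2,4,5,6}; box has {2,4,6} → only 3 remains.
row 3, column 1 = 2: row 3 has {3,4,5}; col 1 has {1,3,4,6}; box has {4} → only 2 remains.
row 4, column 4 = 6: row 4 has {1,2,3,4,5}; col 4 has {}; box has {2,3} → only 6 remains.
row 1, column 1 = 5: row 1 has {1,4}; col 1 has {1,2,3,4,6}; box has {2,4} → only 5 remains.
row 1, column 3 = 6: row 1 has {1,4,5}; col 3 has {2,3,4}; box has {4} → only 6 remains.
row 3, column 4 = 1: row 3 has {2,3,4,5}; col 4 has {6}; box has {4,6} → only 1 remains.
row 6, column 4 = 5: row 6 has {2,3,4,6}; col 4 has {1,6}; box has {2,3,6} → only 5 remains.
row 6, column 5 = 1: row 6 has {2,3,4,5,6}; col 5 has {2,3,4,6}; box has {2,3,4,6} → only 1 remains.
row 1, column 2 = 3: row 1 has {1,4,5,6}; col 2 has {2,4,5}; box has {2,4,5} → only 3 remains.
row 1, column 4 = 2: row 1 has {1,3,4,5,6}; col 4 has {1,5,6}; box has {1,4,6} → only 2 remains.
row 2, column 2 = 1: row 2 has {2,4,6}; col 2 has {2,3,4,5}; box has {2,3,4,5} → only 1 remains.
row 2, column 3 = 5: row 2 has {1,2,4,6}; col 3 has {2,3,4,6}; box has {1,2,4,6} → only 5 remains.
row 2, column 4 = 3: row 2 has {1,2,4,5,6}; col 4 has {1,2,5,6}; box has {1,2,4,5,6} → only 3 remains.
row 3, column 2 = 6: row 3 has {1,2,3,4,5}; col 2 has {1,2,3,4,5}; box has {1,2,3,4,5} → only 6 remains.
row 5, column 3 = 1: row 5 has {2,3,6}; col 3 has {2,3,4,5,6}; box has {2,3,5,6} → only 1 remains.
row 5, column 4 = 4: row 5 has {1,2,3,6}; col 4 has {1,2,3,5,6}; box has {1,2,3,5,6} → only 4 remains.
row 5, column 5 = 5: row 5 has {1,2,3,4,6}; col 5 has {1,2,3,4,6}; box has {1,2,3,4,6} → only 5 remains.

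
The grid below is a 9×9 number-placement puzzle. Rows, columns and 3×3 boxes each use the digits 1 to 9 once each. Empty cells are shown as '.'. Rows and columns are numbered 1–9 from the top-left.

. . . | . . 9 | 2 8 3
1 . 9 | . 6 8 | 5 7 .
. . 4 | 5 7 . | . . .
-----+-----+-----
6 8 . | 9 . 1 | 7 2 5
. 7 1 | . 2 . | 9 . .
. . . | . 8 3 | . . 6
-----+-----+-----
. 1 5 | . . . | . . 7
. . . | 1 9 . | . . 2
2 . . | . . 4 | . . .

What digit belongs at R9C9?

1

R1C4 = 4: row 1 has {2,3,8,9}; col 4 has {1,5,9}; box has {5,6,7,8,9} → only 4 remains.
R1C5 = 1: row 1 has {2,3,4,8,9}; col 5 has {2,6,7,8,9}; box has {4,5,6,7,8,9} → only 1 remains.
R2C9 = 4: row 2 has {1,5,6,7,8,9}; col 9 has {2,3,5,6,7}; box has {2,3,5,7,8} → only 4 remains.
R3C6 = 2: row 3 has {4,5,7}; col 6 has {1,3,4,8,9}; box has {1,4,5,6,7,8,9} → only 2 remains.
R4C3 = 3: row 4 has {1,2,5,6,7,8,9}; col 3 has {1,4,5,9}; box has {1,6,7,8} → only 3 remains.
R4C5 = 4: row 4 has {1,2,3,5,6,7,8,9}; col 5 has {1,2,6,7,8,9}; box has {1,2,3,8,9} → only 4 remains.
R5C4 = 6: row 5 has {1,2,7,9}; col 4 has {1,4,5,9}; box has {1,2,3,4,8,9} → only 6 remains.
R5C6 = 5: row 5 has {1,2,6,7,9}; col 6 has {1,2,3,4,8,9}; box has {1,2,3,4,6,8,9} → only 5 remains.
R5C9 = 8: row 5 has {1,2,5,6,7,9}; col 9 has {2,3,4,5,6,7}; box has {2,5,6,7,9} → only 8 remains.
R6C3 = 2: row 6 has {3,6,8}; col 3 has {1,3,4,5,9}; box has {1,3,6,7,8} → only 2 remains.
R6C4 = 7: row 6 has {2,3,6,8}; col 4 has {1,4,5,6,9}; box has {1,2,3,4,5,6,8,9} → only 7 remains.
R7C5 = 3: row 7 has {1,5,7}; col 5 has {1,2,4,6,7,8,9}; box has {1,4,9} → only 3 remains.
R7C6 = 6: row 7 has {1,3,5,7}; col 6 has {1,2,3,4,5,8,9}; box has {1,3,4,9} → only 6 remains.
R8C6 = 7: row 8 has {1,2,9}; col 6 has {1,2,3,4,5,6,8,9}; box has {1,3,4,6,9} → only 7 remains.
R9C4 = 8: row 9 has {2,4}; col 4 has {1,4,5,6,7,9}; box has {1,3,4,6,7,9} → only 8 remains.
R9C5 = 5: row 9 has {2,4,8}; col 5 has {1,2,3,4,6,7,8,9}; box has {1,3,4,6,7,8,9} → only 5 remains.
R2C4 = 3: row 2 has {1,4,5,6,7,8,9}; col 4 has {1,4,5,6,7,8,9}; box has {1,2,4,5,6,7,8,9} → only 3 remains.
R5C1 = 4: row 5 has {1,2,5,6,7,8,9}; col 1 has {1,2,6}; box has {1,2,3,6,7,8} → only 4 remains.
R5C8 = 3: row 5 has {1,2,4,5,6,7,8,9}; col 8 has {2,7,8}; box has {2,5,6,7,8,9} → only 3 remains.
R7C4 = 2: row 7 has {1,3,5,6,7}; col 4 has {1,3,4,5,6,7,8,9}; box has {1,3,4,5,6,7,8,9} → only 2 remains.
R2C2 = 2: row 2 has {1,3,4,5,6,7,8,9}; col 2 has {1,7,8}; box has {1,4,9} → only 2 remains.
R3C1 = 8: in row 3, 8 can only go here (every other open cell in that row sees an 8).
R7C1 = 9: row 7 has {1,2,3,5,6,7}; col 1 has {1,2,4,6,8}; box has {1,2,5} → only 9 remains.
R7C8 = 4: row 7 has {1,2,3,5,6,7,9}; col 8 has {2,3,7,8}; box has {2,7} → only 4 remains.
R8C1 = 3: row 8 has {1,2,7,9}; col 1 has {1,2,4,6,8,9}; box has {1,2,5,9} → only 3 remains.
R9C2 = 6: row 9 has {2,4,5,8}; col 2 has {1,2,7,8}; box has {1,2,3,5,9} → only 6 remains.
R9C3 = 7: row 9 has {2,4,5,6,8}; col 3 has {1,2,3,4,5,9}; box has {1,2,3,5,6,9} → only 7 remains.
R1C2 = 5: row 1 has {1,2,3,4,8,9}; col 2 has {1,2,6,7,8}; box has {1,2,4,8,9} → only 5 remains.
R1C3 = 6: row 1 has {1,2,3,4,5,8,9}; col 3 has {1,2,3,4,5,7,9}; box has {1,2,4,5,8,9} → only 6 remains.
R3C2 = 3: row 3 has {2,4,5,7,8}; col 2 has {1,2,5,6,7,8}; box has {1,2,4,5,6,8,9} → only 3 remains.
R6C1 = 5: row 6 has {2,3,6,7,8}; col 1 has {1,2,3,4,6,8,9}; box has {1,2,3,4,6,7,8} → only 5 remains.
R6C2 = 9: row 6 has {2,3,5,6,7,8}; col 2 has {1,2,3,5,6,7,8}; box has {1,2,3,4,5,6,7,8} → only 9 remains.
R6C8 = 1: row 6 has {2,3,5,6,7,8,9}; col 8 has {2,3,4,7,8}; box has {2,3,5,6,7,8,9} → only 1 remains.
R7C7 = 8: row 7 has {1,2,3,4,5,6,7,9}; col 7 has {2,5,7,9}; box has {2,4,7} → only 8 remains.
R8C2 = 4: row 8 has {1,2,3,7,9}; col 2 has {1,2,3,5,6,7,8,9}; box has {1,2,3,5,6,7,9} → only 4 remains.
R8C3 = 8: row 8 has {1,2,3,4,7,9}; col 3 has {1,2,3,4,5,6,7,9}; box has {1,2,3,4,5,6,7,9} → only 8 remains.
R8C7 = 6: row 8 has {1,2,3,4,7,8,9}; col 7 has {2,5,7,8,9}; box has {2,4,7,8} → only 6 remains.
R8C8 = 5: row 8 has {1,2,3,4,6,7,8,9}; col 8 has {1,2,3,4,7,8}; box has {2,4,6,7,8} → only 5 remains.
R9C8 = 9: row 9 has {2,4,5,6,7,8}; col 8 has {1,2,3,4,5,7,8}; box has {2,4,5,6,7,8} → only 9 remains.
R9C9 = 1: row 9 has {2,4,5,6,7,8,9}; col 9 has {2,3,4,5,6,7,8}; box has {2,4,5,6,7,8,9} → only 1 remains.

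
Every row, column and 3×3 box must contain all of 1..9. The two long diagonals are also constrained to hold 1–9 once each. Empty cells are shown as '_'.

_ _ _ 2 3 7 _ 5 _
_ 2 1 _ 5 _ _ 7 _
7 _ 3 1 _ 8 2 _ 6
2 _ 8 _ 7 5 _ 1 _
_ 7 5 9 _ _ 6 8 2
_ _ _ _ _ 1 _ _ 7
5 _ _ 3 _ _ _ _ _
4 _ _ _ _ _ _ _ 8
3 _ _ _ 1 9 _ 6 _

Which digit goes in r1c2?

r5c1 = 1: row 5 has {2,5,6,7,8,9}; col 1 has {2,3,4,5,7}; box has {2,5,7,8} → only 1 remains.
r5c5 = 4: row 5 has {1,2,5,6,7,8,9}; col 5 has {1,3,5,7}; box has {1,5,7,9}; main diagonal has {1,2,3}; anti-diagonal has {2,3,5,7} → only 4 remains.
r5c6 = 3: row 5 has {1,2,4,5,6,7,8,9}; col 6 has {1,5,7,8,9}; box has {1,4,5,7,9} → only 3 remains.
r8c8 = 9: row 8 has {4,8}; col 8 has {1,5,6,7,8}; box has {6,8}; main diagonal has {1,2,3,4} → only 9 remains.
r9c2 = 8: row 9 has {1,3,6,9}; col 2 has {2,7}; box has {3,4,5} → only 8 remains.
r9c9 = 5: row 9 has {1,3,6,8,9}; col 9 has {2,6,7,8}; box has {6,8,9}; main diagonal has {1,2,3,4,9} → only 5 remains.
r3c5 = 9: row 3 has {1,2,3,6,7,8}; col 5 has {1,3,4,5,7}; box has {1,2,3,5,7,8} → only 9 remains.
r3c8 = 4: row 3 has {1,2,3,6,7,8,9}; col 8 has {1,5,6,7,8,9}; box has {2,5,6,7} → only 4 remains.
r4c4 = 6: row 4 has {1,2,5,7,8}; col 4 has {1,2,3,9}; box has {1,3,4,5,7,9}; main diagonal has {1,2,3,4,5,9} → only 6 remains.
r6c4 = 8: row 6 has {1,7}; col 4 has {1,2,3,6,9}; box has {1,3,4,5,6,7,9}; anti-diagonal has {2,3,4,5,7} → only 8 remains.
r6c5 = 2: row 6 has {1,7,8}; col 5 has {1,3,4,5,7,9}; box has {1,3,4,5,6,7,8,9} → only 2 remains.
r6c8 = 3: row 6 has {1,2,7,8}; col 8 has {1,4,5,6,7,8,9}; box has {1,2,6,7,8} → only 3 remains.
r7c7 = 7: row 7 has {3,5}; col 7 has {2,6}; box has {5,6,8,9}; main diagonal has {1,2,3,4,5,6,9} → only 7 remains.
r7c8 = 2: row 7 has {3,5,7}; col 8 has {1,3,4,5,6,7,8,9}; box has {5,6,7,8,9} → only 2 remains.
r8c5 = 6: row 8 has {4,8,9}; col 5 has {1,2,3,4,5,7,9}; box has {1,3,9} → only 6 remains.
r8c6 = 2: row 8 has {4,6,8,9}; col 6 has {1,3,5,7,8,9}; box has {1,3,6,9} → only 2 remains.
r9c7 = 4: row 9 has {1,3,5,6,8,9}; col 7 has {2,6,7}; box has {2,5,6,7,8,9} → only 4 remains.
r1c1 = 8: row 1 has {2,3,5,7}; col 1 has {1,2,3,4,5,7}; box has {1,2,3,7}; main diagonal has {1,2,3,4,5,6,7,9} → only 8 remains.
r2c4 = 4: row 2 has {1,2,5,7}; col 4 has {1,2,3,6,8,9}; box has {1,2,3,5,7,8,9} → only 4 remains.
r2c6 = 6: row 2 has {1,2,4,5,7}; col 6 has {1,2,3,5,7,8,9}; box has {1,2,3,4,5,7,8,9} → only 6 remains.
r3c2 = 5: row 3 has {1,2,3,4,6,7,8,9}; col 2 has {2,7,8}; box has {1,2,3,7,8} → only 5 remains.
r4c7 = 9: row 4 has {1,2,5,6,7,8}; col 7 has {2,4,6,7}; box has {1,2,3,6,7,8} → only 9 remains.
r4c9 = 4: row 4 has {1,2,5,6,7,8,9}; col 9 has {2,5,6,7,8}; box has {1,2,3,6,7,8,9} → only 4 remains.
r6c7 = 5: row 6 has {1,2,3,7,8}; col 7 has {2,4,6,7,9}; box has {1,2,3,4,6,7,8,9} → only 5 remains.
r7c5 = 8: row 7 has {2,3,5,7}; col 5 has {1,2,3,4,5,6,7,9}; box has {1,2,3,6,9} → only 8 remains.
r7c6 = 4: row 7 has {2,3,5,7,8}; col 6 has {1,2,3,5,6,7,8,9}; box has {1,2,3,6,8,9} → only 4 remains.
r7c9 = 1: row 7 has {2,3,4,5,7,8}; col 9 has {2,4,5,6,7,8}; box has {2,4,5,6,7,8,9} → only 1 remains.
r8c2 = 1: row 8 has {2,4,6,8,9}; col 2 has {2,5,7,8}; box has {3,4,5,8}; anti-diagonal has {2,3,4,5,7,8} → only 1 remains.
r8c3 = 7: row 8 has {1,2,4,6,8,9}; col 3 has {1,3,5,8}; box has {1,3,4,5,8} → only 7 remains.
r8c4 = 5: row 8 has {1,2,4,6,7,8,9}; col 4 has {1,2,3,4,6,8,9}; box has {1,2,3,4,6,8,9} → only 5 remains.
r8c7 = 3: row 8 has {1,2,4,5,6,7,8,9}; col 7 has {2,4,5,6,7,9}; box has {1,2,4,5,6,7,8,9} → only 3 remains.
r9c3 = 2: row 9 has {1,3,4,5,6,8,9}; col 3 has {1,3,5,7,8}; box has {1,3,4,5,7,8} → only 2 remains.
r9c4 = 7: row 9 has {1,2,3,4,5,6,8,9}; col 4 has {1,2,3,4,5,6,8,9}; box has {1,2,3,4,5,6,8,9} → only 7 remains.
r1c7 = 1: row 1 has {2,3,5,7,8}; col 7 has {2,3,4,5,6,7,9}; box has {2,4,5,6,7} → only 1 remains.
r1c9 = 9: row 1 has {1,2,3,5,7,8}; col 9 has {1,2,4,5,6,7,8}; box has {1,2,4,5,6,7}; anti-diagonal has {1,2,3,4,5,7,8} → only 9 remains.
r2c1 = 9: row 2 has {1,2,4,5,6,7}; col 1 has {1,2,3,4,5,7,8}; box has {1,2,3,5,7,8} → only 9 remains.
r2c7 = 8: row 2 has {1,2,4,5,6,7,9}; col 7 has {1,2,3,4,5,6,7,9}; box has {1,2,4,5,6,7,9} → only 8 remains.
r2c9 = 3: row 2 has {1,2,4,5,6,7,8,9}; col 9 has {1,2,4,5,6,7,8,9}; box has {1,2,4,5,6,7,8,9} → only 3 remains.
r4c2 = 3: row 4 has {1,2,4,5,6,7,8,9}; col 2 has {1,2,5,7,8}; box has {1,2,5,7,8} → only 3 remains.
r6c1 = 6: row 6 has {1,2,3,5,7,8}; col 1 has {1,2,3,4,5,7,8,9}; box has {1,2,3,5,7,8} → only 6 remains.
r7c3 = 6: row 7 has {1,2,3,4,5,7,8}; col 3 has {1,2,3,5,7,8}; box has {1,2,3,4,5,7,8}; anti-diagonal has {1,2,3,4,5,7,8,9} → only 6 remains.
r1c3 = 4: row 1 has {1,2,3,5,7,8,9}; col 3 has {1,2,3,5,6,7,8}; box has {1,2,3,5,7,8,9} → only 4 remains.
r6c3 = 9: row 6 has {1,2,3,5,6,7,8}; col 3 has {1,2,3,4,5,6,7,8}; box has {1,2,3,5,6,7,8} → only 9 remains.
r7c2 = 9: row 7 has {1,2,3,4,5,6,7,8}; col 2 has {1,2,3,5,7,8}; box has {1,2,3,4,5,6,7,8} → only 9 remains.
r1c2 = 6: row 1 has {1,2,3,4,5,7,8,9}; col 2 has {1,2,3,5,7,8,9}; box has {1,2,3,4,5,7,8,9} → only 6 remains.

6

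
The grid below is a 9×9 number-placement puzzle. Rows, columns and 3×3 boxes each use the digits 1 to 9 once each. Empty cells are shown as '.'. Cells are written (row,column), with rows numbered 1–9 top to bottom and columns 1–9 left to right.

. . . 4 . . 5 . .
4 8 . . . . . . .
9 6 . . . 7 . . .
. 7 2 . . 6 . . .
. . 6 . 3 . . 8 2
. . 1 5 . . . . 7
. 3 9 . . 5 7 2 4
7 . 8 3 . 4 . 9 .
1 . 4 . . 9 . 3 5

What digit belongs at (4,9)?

1

(5,1) = 5: row 5 has {2,3,6,8}; col 1 has {1,4,7,9}; box has {1,2,6,7} → only 5 remains.
(5,6) = 1: row 5 has {2,3,5,6,8}; col 6 has {4,5,6,7,9}; box has {3,5,6} → only 1 remains.
(7,1) = 6: row 7 has {2,3,4,5,7,9}; col 1 has {1,4,5,7,9}; box has {1,3,4,7,8,9} → only 6 remains.
(9,2) = 2: row 9 has {1,3,4,5,9}; col 2 has {3,6,7,8}; box has {1,3,4,6,7,8,9} → only 2 remains.
(1,2) = 1: row 1 has {4,5}; col 2 has {2,3,6,7,8}; box has {4,6,8,9} → only 1 remains.
(8,2) = 5: row 8 has {3,4,7,8,9}; col 2 has {1,2,3,6,7,8}; box has {1,2,3,4,6,7,8,9} → only 5 remains.
(4,8) = 5: in row 4, 5 can only go here (every other open cell in that row sees a 5).
(5,4) = 7: in row 5, 7 can only go here (every other open cell in that row sees a 7).
(8,5) = 2: in row 8, 2 can only go here (every other open cell in that row sees a 2).
(6,6) = 2: in row 6, 2 can only go here (every other open cell in that row sees a 2).
(2,6) = 3: row 2 has {4,8}; col 6 has {1,2,4,5,6,7,9}; box has {4,7} → only 3 remains.
(1,6) = 8: row 1 has {1,4,5}; col 6 has {1,2,3,4,5,6,7,9}; box has {3,4,7} → only 8 remains.
(1,1) = 2: in row 1, 2 can only go here (every other open cell in that row sees a 2).
(9,5) = 7: in row 9, 7 can only go here (every other open cell in that row sees a 7).
(3,9) = 8: in column 9, 8 can only go here (every other open cell in that column sees an 8).
(9,7) = 8: in column 7, 8 can only go here (every other open cell in that column sees an 8).
(9,4) = 6: row 9 has {1,2,3,4,5,7,8,9}; col 4 has {3,4,5,7}; box has {2,3,4,5,7,9} → only 6 remains.
Singles propagation stalls before the target is settled. Branch on (3,4) (candidates {1,2}).
  Try (3,4) = 1: this forces (3,5)=5, (3,8)=4, (6,8)=6, (7,4)=8, (7,5)=1, (1,8)=7, (2,8)=1, (3,3)=3; then (1,3) has no candidate left — contradiction.
So (3,4) = 2.
(2,7) = 2 (hidden single in row 2).
Singles propagation stalls before the target is settled. Branch on (4,1) (candidates {3,8}).
  Try (4,1) = 3: this forces (6,1)=8, (6,7)=3, (3,3)=3, (1,3)=7, (1,8)=6; then row 6 has no cell left for 6 — contradiction.
So (4,1) = 8.
(4,4) = 9 (sole candidate).
(4,5) = 4 (sole candidate).
(6,1) = 3 (sole candidate).
(6,5) = 8 (sole candidate).
(7,5) = 1 (sole candidate).
(2,4) = 1 (sole candidate).
(3,5) = 5 (sole candidate).
(7,4) = 8 (sole candidate).
(3,3) = 3 (sole candidate).
(1,3) = 7 (sole candidate).
(1,8) = 6 (sole candidate).
(2,3) = 5 (sole candidate).
(2,8) = 7 (sole candidate).
(2,9) = 9 (sole candidate).
(6,8) = 4 (sole candidate).
(1,5) = 9 (sole candidate).
(1,9) = 3 (sole candidate).
(2,5) = 6 (sole candidate).
(3,8) = 1 (sole candidate).
(4,9) = 1: row 4 has {2,4,5,6,7,8,9}; col 9 has {2,3,4,5,7,8,9}; box has {2,4,5,7,8} → only 1 remains.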